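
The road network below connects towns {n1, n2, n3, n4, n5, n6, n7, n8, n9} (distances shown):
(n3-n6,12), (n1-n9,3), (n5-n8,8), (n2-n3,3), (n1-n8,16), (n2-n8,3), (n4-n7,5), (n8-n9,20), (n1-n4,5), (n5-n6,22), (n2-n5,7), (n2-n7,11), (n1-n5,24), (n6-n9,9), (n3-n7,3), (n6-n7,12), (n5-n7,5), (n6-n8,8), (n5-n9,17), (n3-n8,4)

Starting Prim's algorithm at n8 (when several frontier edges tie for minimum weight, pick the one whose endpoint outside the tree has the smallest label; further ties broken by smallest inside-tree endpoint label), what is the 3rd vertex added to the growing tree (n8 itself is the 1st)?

Prim's algorithm from n8:
Step 1: cheapest edge leaving the tree is n2-n8 (3); add n2.
Step 2: cheapest edge leaving the tree is n2-n3 (3); add n3.
Step 3: cheapest edge leaving the tree is n3-n7 (3); add n7.
Step 4: cheapest edge leaving the tree is n4-n7 (5); add n4.
Step 5: cheapest edge leaving the tree is n1-n4 (5); add n1.
Step 6: cheapest edge leaving the tree is n1-n9 (3); add n9.
Step 7: cheapest edge leaving the tree is n5-n7 (5); add n5.
Step 8: cheapest edge leaving the tree is n6-n8 (8); add n6.
Vertex order: n8, n2, n3, n7, n4, n1, n9, n5, n6. The 3rd vertex is n3.

n3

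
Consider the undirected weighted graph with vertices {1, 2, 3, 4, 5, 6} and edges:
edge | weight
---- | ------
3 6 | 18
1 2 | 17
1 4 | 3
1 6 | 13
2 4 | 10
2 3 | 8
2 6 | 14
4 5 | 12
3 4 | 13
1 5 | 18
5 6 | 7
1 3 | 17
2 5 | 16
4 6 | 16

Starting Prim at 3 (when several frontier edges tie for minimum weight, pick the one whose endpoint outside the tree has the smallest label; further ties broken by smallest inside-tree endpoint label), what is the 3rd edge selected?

Prim's algorithm from 3:
Step 1: cheapest edge leaving the tree is 2 3 (8); add 2.
Step 2: cheapest edge leaving the tree is 2 4 (10); add 4.
Step 3: cheapest edge leaving the tree is 1 4 (3); add 1.
Step 4: cheapest edge leaving the tree is 4 5 (12); add 5.
Step 5: cheapest edge leaving the tree is 5 6 (7); add 6.
The 3rd edge added is 1 4.

1-4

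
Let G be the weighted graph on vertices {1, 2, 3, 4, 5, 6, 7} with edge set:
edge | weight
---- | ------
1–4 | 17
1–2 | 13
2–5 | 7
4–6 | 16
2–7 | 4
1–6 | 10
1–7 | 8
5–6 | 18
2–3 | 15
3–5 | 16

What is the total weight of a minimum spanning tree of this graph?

Prim, starting at 3.
Step 1: frontier [2–3 15, 3–5 16] → take 2–3 (15); add 2.
Step 2: frontier [2–7 4, 2–5 7, 1–2 13, 3–5 16] → take 2–7 (4); add 7.
Step 3: frontier [2–5 7, 1–2 13, 3–5 16, 1–7 8] → take 2–5 (7); add 5.
Step 4: frontier [1–2 13, 5–6 18, 1–7 8] → take 1–7 (8); add 1.
Step 5: frontier [1–6 10, 1–4 17, 5–6 18] → take 1–6 (10); add 6.
Step 6: frontier [1–4 17, 4–6 16] → take 4–6 (16); add 4.
MST edges: 2–3, 2–7, 2–5, 1–7, 1–6, 4–6; total weight 15+4+7+8+10+16 = 60.

60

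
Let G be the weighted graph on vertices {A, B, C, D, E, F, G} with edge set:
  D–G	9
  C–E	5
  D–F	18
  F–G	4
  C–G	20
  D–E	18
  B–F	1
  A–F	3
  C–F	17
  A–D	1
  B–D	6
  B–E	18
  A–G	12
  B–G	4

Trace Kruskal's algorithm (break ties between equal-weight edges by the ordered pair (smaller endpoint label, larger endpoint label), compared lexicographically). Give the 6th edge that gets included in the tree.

Kruskal: consider edges lightest-first.
A–D (1): add — endpoints in different components.
B–F (1): add — endpoints in different components.
A–F (3): add — endpoints in different components.
B–G (4): add — endpoints in different components.
F–G (4): skip — F and G already connected.
C–E (5): add — endpoints in different components.
B–D (6): skip — B and D already connected.
D–G (9): skip — D and G already connected.
A–G (12): skip — A and G already connected.
C–F (17): add — endpoints in different components.
The 6th edge added is C–F.

C-F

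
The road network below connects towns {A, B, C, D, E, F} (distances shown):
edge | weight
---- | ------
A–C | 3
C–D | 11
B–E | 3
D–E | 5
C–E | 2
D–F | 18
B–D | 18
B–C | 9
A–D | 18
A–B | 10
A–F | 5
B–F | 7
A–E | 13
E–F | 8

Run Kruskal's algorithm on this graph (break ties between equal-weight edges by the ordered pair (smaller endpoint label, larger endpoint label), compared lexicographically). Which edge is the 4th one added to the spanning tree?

A-F

Kruskal's algorithm — process edges by increasing weight (ties by edge label):
C–E (2): add — endpoints in different components.
A–C (3): add — endpoints in different components.
B–E (3): add — endpoints in different components.
A–F (5): add — endpoints in different components.
D–E (5): add — endpoints in different components.
The 4th edge added is A–F.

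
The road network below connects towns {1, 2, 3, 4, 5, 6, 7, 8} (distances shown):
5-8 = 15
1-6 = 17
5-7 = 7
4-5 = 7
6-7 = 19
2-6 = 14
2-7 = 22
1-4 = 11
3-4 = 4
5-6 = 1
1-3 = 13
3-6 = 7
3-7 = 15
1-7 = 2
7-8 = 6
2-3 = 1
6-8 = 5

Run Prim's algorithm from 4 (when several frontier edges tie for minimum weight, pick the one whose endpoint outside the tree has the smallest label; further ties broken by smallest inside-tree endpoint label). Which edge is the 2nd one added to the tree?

2-3

Grow the tree from 4 using Prim:
Step 1: cheapest edge leaving the tree is 3-4 (4); add 3.
Step 2: cheapest edge leaving the tree is 2-3 (1); add 2.
Step 3: cheapest edge leaving the tree is 4-5 (7); add 5.
Step 4: cheapest edge leaving the tree is 5-6 (1); add 6.
Step 5: cheapest edge leaving the tree is 6-8 (5); add 8.
Step 6: cheapest edge leaving the tree is 7-8 (6); add 7.
Step 7: cheapest edge leaving the tree is 1-7 (2); add 1.
The 2nd edge added is 2-3.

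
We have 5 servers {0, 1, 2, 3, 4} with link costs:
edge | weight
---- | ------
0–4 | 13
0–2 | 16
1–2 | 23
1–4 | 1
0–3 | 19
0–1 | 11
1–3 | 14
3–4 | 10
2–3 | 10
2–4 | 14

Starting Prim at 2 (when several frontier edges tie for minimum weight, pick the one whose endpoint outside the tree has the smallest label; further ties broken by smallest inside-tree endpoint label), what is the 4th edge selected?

Prim, starting at 2.
Step 1: frontier [2–3 10, 2–4 14, 0–2 16, 1–2 23] → take 2–3 (10); add 3.
Step 2: frontier [2–4 14, 0–2 16, 1–2 23, 3–4 10, 1–3 14, 0–3 19] → take 3–4 (10); add 4.
Step 3: frontier [0–2 16, 1–2 23, 1–3 14, 0–3 19, 1–4 1, 0–4 13] → take 1–4 (1); add 1.
Step 4: frontier [0–1 11, 0–2 16, 0–3 19, 0–4 13] → take 0–1 (11); add 0.
The 4th edge added is 0–1.

0-1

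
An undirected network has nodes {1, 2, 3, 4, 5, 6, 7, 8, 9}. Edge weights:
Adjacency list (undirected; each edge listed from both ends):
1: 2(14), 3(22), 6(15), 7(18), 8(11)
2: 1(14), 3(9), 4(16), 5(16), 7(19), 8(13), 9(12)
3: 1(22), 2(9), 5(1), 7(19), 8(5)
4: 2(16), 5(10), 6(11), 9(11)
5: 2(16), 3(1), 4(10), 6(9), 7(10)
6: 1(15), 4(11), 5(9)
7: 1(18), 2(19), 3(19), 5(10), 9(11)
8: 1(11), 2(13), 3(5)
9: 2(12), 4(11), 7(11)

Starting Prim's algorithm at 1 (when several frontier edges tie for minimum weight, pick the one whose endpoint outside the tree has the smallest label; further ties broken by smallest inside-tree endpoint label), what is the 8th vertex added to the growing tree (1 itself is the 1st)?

Prim, starting at 1.
Step 1: cheapest edge leaving the tree is 1–8 (11); add 8.
Step 2: cheapest edge leaving the tree is 3–8 (5); add 3.
Step 3: cheapest edge leaving the tree is 3–5 (1); add 5.
Step 4: cheapest edge leaving the tree is 2–3 (9); add 2.
Step 5: cheapest edge leaving the tree is 5–6 (9); add 6.
Step 6: cheapest edge leaving the tree is 4–5 (10); add 4.
Step 7: cheapest edge leaving the tree is 5–7 (10); add 7.
Step 8: cheapest edge leaving the tree is 4–9 (11); add 9.
Vertex order: 1, 8, 3, 5, 2, 6, 4, 7, 9. The 8th vertex is 7.

7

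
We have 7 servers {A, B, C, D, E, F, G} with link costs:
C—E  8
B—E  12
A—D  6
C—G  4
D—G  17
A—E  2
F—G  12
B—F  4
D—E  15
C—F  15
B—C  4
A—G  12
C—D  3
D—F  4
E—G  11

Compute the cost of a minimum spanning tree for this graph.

Prim's algorithm from G:
Step 1: cheapest edge leaving the tree is C—G (4); add C.
Step 2: cheapest edge leaving the tree is C—D (3); add D.
Step 3: cheapest edge leaving the tree is B—C (4); add B.
Step 4: cheapest edge leaving the tree is B—F (4); add F.
Step 5: cheapest edge leaving the tree is A—D (6); add A.
Step 6: cheapest edge leaving the tree is A—E (2); add E.
MST edges: C—G, C—D, B—C, B—F, A—D, A—E; total weight 4+3+4+4+6+2 = 23.

23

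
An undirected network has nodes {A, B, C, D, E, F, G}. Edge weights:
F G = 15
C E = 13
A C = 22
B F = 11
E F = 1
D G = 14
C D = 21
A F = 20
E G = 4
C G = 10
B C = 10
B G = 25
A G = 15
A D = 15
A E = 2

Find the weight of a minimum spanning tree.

41

Kruskal: consider edges lightest-first.
E F (1): add. Components now {A} {B} {C} {D} {E,F} {G}
A E (2): add. Components now {A,E,F} {B} {C} {D} {G}
E G (4): add. Components now {A,E,F,G} {B} {C} {D}
B C (10): add. Components now {A,E,F,G} {B,C} {D}
C G (10): add. Components now {A,B,C,E,F,G} {D}
B F (11): skip — B and F already connected.
C E (13): skip — C and E already connected.
D G (14): add. Components now {A,B,C,D,E,F,G}
MST edges: E F, A E, E G, B C, C G, D G; total weight 1+2+4+10+10+14 = 41.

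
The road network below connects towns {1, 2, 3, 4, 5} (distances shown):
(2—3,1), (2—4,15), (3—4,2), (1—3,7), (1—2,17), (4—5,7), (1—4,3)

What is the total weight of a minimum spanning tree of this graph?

13

Kruskal's algorithm — process edges by increasing weight (ties by edge label):
2—3 (1): add. Components now {1} {2,3} {4} {5}
3—4 (2): add. Components now {1} {2,3,4} {5}
1—4 (3): add. Components now {1,2,3,4} {5}
1—3 (7): skip — 1 and 3 already connected.
4—5 (7): add. Components now {1,2,3,4,5}
MST edges: 2—3, 3—4, 1—4, 4—5; total weight 1+2+3+7 = 13.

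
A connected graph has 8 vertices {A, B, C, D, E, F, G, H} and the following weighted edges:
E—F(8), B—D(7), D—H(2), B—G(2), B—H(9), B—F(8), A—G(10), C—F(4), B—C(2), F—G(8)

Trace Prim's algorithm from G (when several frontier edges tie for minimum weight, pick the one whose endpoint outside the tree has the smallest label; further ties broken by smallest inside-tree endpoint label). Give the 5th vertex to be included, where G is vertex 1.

Prim, starting at G.
Step 1: frontier [B—G 2, F—G 8, A—G 10] → take B—G (2); add B.
Step 2: frontier [B—C 2, B—D 7, B—F 8, B—H 9, F—G 8, A—G 10] → take B—C (2); add C.
Step 3: frontier [B—D 7, B—F 8, B—H 9, C—F 4, F—G 8, A—G 10] → take C—F (4); add F.
Step 4: frontier [B—D 7, B—H 9, E—F 8, A—G 10] → take B—D (7); add D.
Step 5: frontier [B—H 9, D—H 2, E—F 8, A—G 10] → take D—H (2); add H.
Step 6: frontier [E—F 8, A—G 10] → take E—F (8); add E.
Step 7: frontier [A—G 10] → take A—G (10); add A.
Vertex order: G, B, C, F, D, H, E, A. The 5th vertex is D.

D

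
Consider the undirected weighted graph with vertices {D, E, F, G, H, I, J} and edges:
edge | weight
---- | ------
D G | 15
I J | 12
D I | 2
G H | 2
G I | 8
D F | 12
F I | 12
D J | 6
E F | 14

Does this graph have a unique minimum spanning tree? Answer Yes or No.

No

Sort edges by weight, then run Kruskal:
D I (2): add. Components now {D,I} {E} {F} {G} {H} {J}
G H (2): add. Components now {D,I} {E} {F} {G,H} {J}
D J (6): add. Components now {D,I,J} {E} {F} {G,H}
G I (8): add. Components now {D,G,H,I,J} {E} {F}
D F (12): add. Components now {D,F,G,H,I,J} {E}
F I (12): skip — F and I already connected.
I J (12): skip — I and J already connected.
E F (14): add. Components now {D,E,F,G,H,I,J}
Non-tree edge F I has weight 12, equal to the heaviest edge on its tree cycle — swapping gives another MST of the same weight. Not unique.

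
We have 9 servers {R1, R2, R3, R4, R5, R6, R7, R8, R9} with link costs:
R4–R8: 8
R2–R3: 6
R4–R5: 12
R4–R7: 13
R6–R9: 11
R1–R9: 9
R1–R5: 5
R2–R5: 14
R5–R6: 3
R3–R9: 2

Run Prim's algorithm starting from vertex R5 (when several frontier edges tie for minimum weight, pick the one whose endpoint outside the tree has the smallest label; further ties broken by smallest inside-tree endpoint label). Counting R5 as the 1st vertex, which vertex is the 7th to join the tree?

R4

Grow the tree from R5 using Prim:
Step 1: frontier [R5–R6 3, R1–R5 5, R4–R5 12, R2–R5 14] → take R5–R6 (3); add R6.
Step 2: frontier [R1–R5 5, R4–R5 12, R2–R5 14, R6–R9 11] → take R1–R5 (5); add R1.
Step 3: frontier [R1–R9 9, R4–R5 12, R2–R5 14, R6–R9 11] → take R1–R9 (9); add R9.
Step 4: frontier [R4–R5 12, R2–R5 14, R3–R9 2] → take R3–R9 (2); add R3.
Step 5: frontier [R2–R3 6, R4–R5 12, R2–R5 14] → take R2–R3 (6); add R2.
Step 6: frontier [R4–R5 12] → take R4–R5 (12); add R4.
Step 7: frontier [R4–R8 8, R4–R7 13] → take R4–R8 (8); add R8.
Step 8: frontier [R4–R7 13] → take R4–R7 (13); add R7.
Vertex order: R5, R6, R1, R9, R3, R2, R4, R8, R7. The 7th vertex is R4.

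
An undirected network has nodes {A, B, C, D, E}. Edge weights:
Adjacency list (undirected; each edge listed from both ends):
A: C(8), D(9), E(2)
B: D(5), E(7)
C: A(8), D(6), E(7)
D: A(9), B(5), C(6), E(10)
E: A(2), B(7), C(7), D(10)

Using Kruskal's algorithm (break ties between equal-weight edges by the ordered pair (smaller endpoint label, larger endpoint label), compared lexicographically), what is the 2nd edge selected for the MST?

Kruskal: consider edges lightest-first.
A-E (2): add — endpoints in different components.
B-D (5): add — endpoints in different components.
C-D (6): add — endpoints in different components.
B-E (7): add — endpoints in different components.
The 2nd edge added is B-D.

B-D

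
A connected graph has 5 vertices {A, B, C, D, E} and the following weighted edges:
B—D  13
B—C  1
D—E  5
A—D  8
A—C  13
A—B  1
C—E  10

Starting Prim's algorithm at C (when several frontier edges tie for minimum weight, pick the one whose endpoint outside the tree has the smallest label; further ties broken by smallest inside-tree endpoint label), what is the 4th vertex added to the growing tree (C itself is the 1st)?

D

Grow the tree from C using Prim:
Step 1: cheapest edge leaving the tree is B—C (1); add B.
Step 2: cheapest edge leaving the tree is A—B (1); add A.
Step 3: cheapest edge leaving the tree is A—D (8); add D.
Step 4: cheapest edge leaving the tree is D—E (5); add E.
Vertex order: C, B, A, D, E. The 4th vertex is D.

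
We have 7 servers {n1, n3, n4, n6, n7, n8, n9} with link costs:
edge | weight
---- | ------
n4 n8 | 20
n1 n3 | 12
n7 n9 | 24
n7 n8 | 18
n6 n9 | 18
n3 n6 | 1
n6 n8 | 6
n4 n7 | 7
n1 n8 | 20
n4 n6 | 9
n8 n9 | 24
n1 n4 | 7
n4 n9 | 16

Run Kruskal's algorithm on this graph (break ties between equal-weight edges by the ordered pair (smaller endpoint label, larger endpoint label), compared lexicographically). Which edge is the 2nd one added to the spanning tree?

n6-n8

Kruskal: consider edges lightest-first.
n3 n6 (1): add. Components now {n3,n6} {n4} {n8} {n1} {n9} {n7}
n6 n8 (6): add. Components now {n3,n6,n8} {n4} {n1} {n9} {n7}
n1 n4 (7): add. Components now {n3,n6,n8} {n1,n4} {n9} {n7}
n4 n7 (7): add. Components now {n3,n6,n8} {n1,n4,n7} {n9}
n4 n6 (9): add. Components now {n1,n3,n4,n6,n7,n8} {n9}
n1 n3 (12): skip — n1 and n3 already connected.
n4 n9 (16): add. Components now {n1,n3,n4,n6,n7,n8,n9}
The 2nd edge added is n6 n8.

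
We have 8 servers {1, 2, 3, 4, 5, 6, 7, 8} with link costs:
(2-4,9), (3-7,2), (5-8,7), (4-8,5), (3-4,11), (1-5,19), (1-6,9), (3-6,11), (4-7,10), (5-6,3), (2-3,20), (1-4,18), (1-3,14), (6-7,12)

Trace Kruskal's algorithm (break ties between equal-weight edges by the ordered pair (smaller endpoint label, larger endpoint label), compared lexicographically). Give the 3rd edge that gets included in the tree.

Sort edges by weight, then run Kruskal:
3-7 (2): add — endpoints in different components.
5-6 (3): add — endpoints in different components.
4-8 (5): add — endpoints in different components.
5-8 (7): add — endpoints in different components.
1-6 (9): add — endpoints in different components.
2-4 (9): add — endpoints in different components.
4-7 (10): add — endpoints in different components.
The 3rd edge added is 4-8.

4-8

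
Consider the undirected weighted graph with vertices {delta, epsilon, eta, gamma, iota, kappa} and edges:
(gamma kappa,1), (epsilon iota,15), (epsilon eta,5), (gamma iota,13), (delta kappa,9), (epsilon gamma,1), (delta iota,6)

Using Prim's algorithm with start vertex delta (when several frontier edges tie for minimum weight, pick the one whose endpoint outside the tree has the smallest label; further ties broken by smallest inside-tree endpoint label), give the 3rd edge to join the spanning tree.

Prim, starting at delta.
Step 1: cheapest edge leaving the tree is delta iota (6); add iota.
Step 2: cheapest edge leaving the tree is delta kappa (9); add kappa.
Step 3: cheapest edge leaving the tree is gamma kappa (1); add gamma.
Step 4: cheapest edge leaving the tree is epsilon gamma (1); add epsilon.
Step 5: cheapest edge leaving the tree is epsilon eta (5); add eta.
The 3rd edge added is gamma kappa.

gamma-kappa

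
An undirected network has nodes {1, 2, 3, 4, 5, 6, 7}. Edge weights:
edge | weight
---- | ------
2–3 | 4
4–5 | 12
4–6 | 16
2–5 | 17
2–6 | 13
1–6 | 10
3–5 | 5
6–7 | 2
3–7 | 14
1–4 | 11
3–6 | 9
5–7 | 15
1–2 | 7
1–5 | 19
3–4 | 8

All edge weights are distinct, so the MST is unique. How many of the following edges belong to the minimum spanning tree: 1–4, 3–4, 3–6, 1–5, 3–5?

Kruskal's algorithm — process edges by increasing weight (ties by edge label):
6–7 (2): add — endpoints in different components.
2–3 (4): add — endpoints in different components.
3–5 (5): add — endpoints in different components.
1–2 (7): add — endpoints in different components.
3–4 (8): add — endpoints in different components.
3–6 (9): add — endpoints in different components.
MST edge set: {6–7, 2–3, 3–5, 1–2, 3–4, 3–6}.
Of the listed edges, {3–4, 3–6, 3–5} are in the MST → 3.

3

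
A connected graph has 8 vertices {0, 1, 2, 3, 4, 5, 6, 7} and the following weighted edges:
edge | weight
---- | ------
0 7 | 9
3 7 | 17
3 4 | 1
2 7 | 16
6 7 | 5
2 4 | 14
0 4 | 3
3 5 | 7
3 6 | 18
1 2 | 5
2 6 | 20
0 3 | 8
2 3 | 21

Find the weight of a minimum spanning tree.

Prim, starting at 5.
Step 1: frontier [3 5 7] → take 3 5 (7); add 3.
Step 2: frontier [3 4 1, 0 3 8, 3 7 17, 3 6 18, 2 3 21] → take 3 4 (1); add 4.
Step 3: frontier [0 3 8, 3 7 17, 3 6 18, 2 3 21, 0 4 3, 2 4 14] → take 0 4 (3); add 0.
Step 4: frontier [0 7 9, 3 7 17, 3 6 18, 2 3 21, 2 4 14] → take 0 7 (9); add 7.
Step 5: frontier [3 6 18, 2 3 21, 2 4 14, 6 7 5, 2 7 16] → take 6 7 (5); add 6.
Step 6: frontier [2 3 21, 2 4 14, 2 6 20, 2 7 16] → take 2 4 (14); add 2.
Step 7: frontier [1 2 5] → take 1 2 (5); add 1.
MST edges: 3 5, 3 4, 0 4, 0 7, 6 7, 2 4, 1 2; total weight 7+1+3+9+5+14+5 = 44.

44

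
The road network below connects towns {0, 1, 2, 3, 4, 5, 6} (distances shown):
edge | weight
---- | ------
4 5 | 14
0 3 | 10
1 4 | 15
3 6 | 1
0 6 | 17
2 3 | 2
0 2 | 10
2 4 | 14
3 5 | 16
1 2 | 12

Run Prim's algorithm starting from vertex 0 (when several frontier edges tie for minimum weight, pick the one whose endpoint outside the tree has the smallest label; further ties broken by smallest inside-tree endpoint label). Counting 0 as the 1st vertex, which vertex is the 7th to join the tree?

Grow the tree from 0 using Prim:
Step 1: frontier [0 2 10, 0 3 10, 0 6 17] → take 0 2 (10); add 2.
Step 2: frontier [0 3 10, 0 6 17, 2 3 2, 1 2 12, 2 4 14] → take 2 3 (2); add 3.
Step 3: frontier [0 6 17, 1 2 12, 2 4 14, 3 6 1, 3 5 16] → take 3 6 (1); add 6.
Step 4: frontier [1 2 12, 2 4 14, 3 5 16] → take 1 2 (12); add 1.
Step 5: frontier [1 4 15, 2 4 14, 3 5 16] → take 2 4 (14); add 4.
Step 6: frontier [3 5 16, 4 5 14] → take 4 5 (14); add 5.
Vertex order: 0, 2, 3, 6, 1, 4, 5. The 7th vertex is 5.

5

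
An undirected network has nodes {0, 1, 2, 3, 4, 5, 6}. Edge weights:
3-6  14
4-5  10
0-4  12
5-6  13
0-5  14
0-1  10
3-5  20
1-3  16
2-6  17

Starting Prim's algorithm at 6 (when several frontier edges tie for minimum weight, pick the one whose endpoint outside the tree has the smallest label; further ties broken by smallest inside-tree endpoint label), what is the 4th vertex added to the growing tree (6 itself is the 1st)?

0

Prim, starting at 6.
Step 1: cheapest edge leaving the tree is 5-6 (13); add 5.
Step 2: cheapest edge leaving the tree is 4-5 (10); add 4.
Step 3: cheapest edge leaving the tree is 0-4 (12); add 0.
Step 4: cheapest edge leaving the tree is 0-1 (10); add 1.
Step 5: cheapest edge leaving the tree is 3-6 (14); add 3.
Step 6: cheapest edge leaving the tree is 2-6 (17); add 2.
Vertex order: 6, 5, 4, 0, 1, 3, 2. The 4th vertex is 0.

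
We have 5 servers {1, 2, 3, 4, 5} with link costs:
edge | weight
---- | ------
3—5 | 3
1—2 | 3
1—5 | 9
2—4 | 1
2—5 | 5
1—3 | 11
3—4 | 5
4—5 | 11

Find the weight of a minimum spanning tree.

12

Prim's algorithm from 2:
Step 1: frontier [2—4 1, 1—2 3, 2—5 5] → take 2—4 (1); add 4.
Step 2: frontier [1—2 3, 2—5 5, 3—4 5, 4—5 11] → take 1—2 (3); add 1.
Step 3: frontier [1—5 9, 1—3 11, 2—5 5, 3—4 5, 4—5 11] → take 3—4 (5); add 3.
Step 4: frontier [1—5 9, 2—5 5, 3—5 3, 4—5 11] → take 3—5 (3); add 5.
MST edges: 2—4, 1—2, 3—4, 3—5; total weight 1+3+5+3 = 12.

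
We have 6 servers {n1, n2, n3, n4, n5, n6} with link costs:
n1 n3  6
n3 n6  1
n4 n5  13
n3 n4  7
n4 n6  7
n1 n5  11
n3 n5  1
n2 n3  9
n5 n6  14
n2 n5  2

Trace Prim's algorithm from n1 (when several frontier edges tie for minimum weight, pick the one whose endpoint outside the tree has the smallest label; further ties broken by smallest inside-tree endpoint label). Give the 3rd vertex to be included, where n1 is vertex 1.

Prim, starting at n1.
Step 1: frontier [n1 n3 6, n1 n5 11] → take n1 n3 (6); add n3.
Step 2: frontier [n1 n5 11, n3 n5 1, n3 n6 1, n3 n4 7, n2 n3 9] → take n3 n5 (1); add n5.
Step 3: frontier [n3 n6 1, n3 n4 7, n2 n3 9, n2 n5 2, n4 n5 13, n5 n6 14] → take n3 n6 (1); add n6.
Step 4: frontier [n3 n4 7, n2 n3 9, n2 n5 2, n4 n5 13, n4 n6 7] → take n2 n5 (2); add n2.
Step 5: frontier [n3 n4 7, n4 n5 13, n4 n6 7] → take n3 n4 (7); add n4.
Vertex order: n1, n3, n5, n6, n2, n4. The 3rd vertex is n5.

n5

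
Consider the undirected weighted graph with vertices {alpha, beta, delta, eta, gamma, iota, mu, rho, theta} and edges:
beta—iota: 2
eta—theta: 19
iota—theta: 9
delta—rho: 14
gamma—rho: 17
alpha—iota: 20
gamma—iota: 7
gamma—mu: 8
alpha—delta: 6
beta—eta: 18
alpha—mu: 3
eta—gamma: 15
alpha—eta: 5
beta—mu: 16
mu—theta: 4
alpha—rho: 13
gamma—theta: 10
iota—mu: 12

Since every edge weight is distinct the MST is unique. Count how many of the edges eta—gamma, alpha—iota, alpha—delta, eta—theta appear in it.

1

Sort edges by weight, then run Kruskal:
beta—iota (2): add — endpoints in different components.
alpha—mu (3): add — endpoints in different components.
mu—theta (4): add — endpoints in different components.
alpha—eta (5): add — endpoints in different components.
alpha—delta (6): add — endpoints in different components.
gamma—iota (7): add — endpoints in different components.
gamma—mu (8): add — endpoints in different components.
iota—theta (9): skip — theta and iota already connected.
gamma—theta (10): skip — theta and gamma already connected.
iota—mu (12): skip — mu and iota already connected.
alpha—rho (13): add — endpoints in different components.
MST edge set: {beta—iota, alpha—mu, mu—theta, alpha—eta, alpha—delta, gamma—iota, gamma—mu, alpha—rho}.
Of the listed edges, {alpha—delta} are in the MST → 1.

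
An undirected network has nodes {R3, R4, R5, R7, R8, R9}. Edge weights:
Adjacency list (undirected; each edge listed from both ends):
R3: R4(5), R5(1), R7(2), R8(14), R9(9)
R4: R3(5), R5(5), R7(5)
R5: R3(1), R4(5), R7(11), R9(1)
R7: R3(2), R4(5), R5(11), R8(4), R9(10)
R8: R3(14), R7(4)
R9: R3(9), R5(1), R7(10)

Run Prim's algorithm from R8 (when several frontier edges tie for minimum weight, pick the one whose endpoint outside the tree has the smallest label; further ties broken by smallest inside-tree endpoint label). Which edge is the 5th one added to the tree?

Prim, starting at R8.
Step 1: cheapest edge leaving the tree is R7 R8 (4); add R7.
Step 2: cheapest edge leaving the tree is R3 R7 (2); add R3.
Step 3: cheapest edge leaving the tree is R3 R5 (1); add R5.
Step 4: cheapest edge leaving the tree is R5 R9 (1); add R9.
Step 5: cheapest edge leaving the tree is R3 R4 (5); add R4.
The 5th edge added is R3 R4.

R3-R4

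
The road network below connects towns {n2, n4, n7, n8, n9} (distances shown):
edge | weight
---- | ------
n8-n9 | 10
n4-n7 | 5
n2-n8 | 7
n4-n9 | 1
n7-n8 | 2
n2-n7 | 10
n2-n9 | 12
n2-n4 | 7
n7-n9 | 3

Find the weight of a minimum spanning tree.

Grow the tree from n7 using Prim:
Step 1: cheapest edge leaving the tree is n7-n8 (2); add n8.
Step 2: cheapest edge leaving the tree is n7-n9 (3); add n9.
Step 3: cheapest edge leaving the tree is n4-n9 (1); add n4.
Step 4: cheapest edge leaving the tree is n2-n4 (7); add n2.
MST edges: n7-n8, n7-n9, n4-n9, n2-n4; total weight 2+3+1+7 = 13.

13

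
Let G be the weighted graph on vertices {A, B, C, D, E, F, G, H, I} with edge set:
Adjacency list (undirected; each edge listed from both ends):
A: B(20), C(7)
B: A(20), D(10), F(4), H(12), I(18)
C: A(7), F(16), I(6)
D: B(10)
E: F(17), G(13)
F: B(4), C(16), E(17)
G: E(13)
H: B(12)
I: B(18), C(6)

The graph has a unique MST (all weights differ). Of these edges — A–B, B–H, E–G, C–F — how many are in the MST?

Kruskal: consider edges lightest-first.
B–F (4): add — endpoints in different components.
C–I (6): add — endpoints in different components.
A–C (7): add — endpoints in different components.
B–D (10): add — endpoints in different components.
B–H (12): add — endpoints in different components.
E–G (13): add — endpoints in different components.
C–F (16): add — endpoints in different components.
E–F (17): add — endpoints in different components.
MST edge set: {B–F, C–I, A–C, B–D, B–H, E–G, C–F, E–F}.
Of the listed edges, {B–H, E–G, C–F} are in the MST → 3.

3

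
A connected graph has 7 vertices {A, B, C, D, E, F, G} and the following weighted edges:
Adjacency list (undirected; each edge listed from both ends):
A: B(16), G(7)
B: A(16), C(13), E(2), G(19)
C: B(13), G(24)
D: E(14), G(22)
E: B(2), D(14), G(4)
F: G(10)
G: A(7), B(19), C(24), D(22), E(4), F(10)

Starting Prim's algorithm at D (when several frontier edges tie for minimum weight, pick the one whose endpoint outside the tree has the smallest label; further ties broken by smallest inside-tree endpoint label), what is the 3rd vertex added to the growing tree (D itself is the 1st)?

B

Prim, starting at D.
Step 1: frontier [D—E 14, D—G 22] → take D—E (14); add E.
Step 2: frontier [D—G 22, B—E 2, E—G 4] → take B—E (2); add B.
Step 3: frontier [B—C 13, A—B 16, B—G 19, D—G 22, E—G 4] → take E—G (4); add G.
Step 4: frontier [B—C 13, A—B 16, A—G 7, F—G 10, C—G 24] → take A—G (7); add A.
Step 5: frontier [B—C 13, F—G 10, C—G 24] → take F—G (10); add F.
Step 6: frontier [B—C 13, C—G 24] → take B—C (13); add C.
Vertex order: D, E, B, G, A, F, C. The 3rd vertex is B.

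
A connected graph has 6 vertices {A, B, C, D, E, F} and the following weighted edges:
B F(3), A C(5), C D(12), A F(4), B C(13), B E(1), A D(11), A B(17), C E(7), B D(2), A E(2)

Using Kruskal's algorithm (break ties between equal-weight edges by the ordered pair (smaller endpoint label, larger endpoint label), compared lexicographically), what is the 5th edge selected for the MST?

A-C

Kruskal: consider edges lightest-first.
B E (1): add — endpoints in different components.
A E (2): add — endpoints in different components.
B D (2): add — endpoints in different components.
B F (3): add — endpoints in different components.
A F (4): skip — A and F already connected.
A C (5): add — endpoints in different components.
The 5th edge added is A C.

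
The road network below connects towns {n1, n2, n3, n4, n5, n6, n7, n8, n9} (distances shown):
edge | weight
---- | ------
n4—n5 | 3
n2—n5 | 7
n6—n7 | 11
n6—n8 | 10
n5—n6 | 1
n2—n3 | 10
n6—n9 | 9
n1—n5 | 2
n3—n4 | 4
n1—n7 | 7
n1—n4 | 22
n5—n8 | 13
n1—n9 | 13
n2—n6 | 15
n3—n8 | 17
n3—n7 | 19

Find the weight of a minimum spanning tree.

43

Grow the tree from n8 using Prim:
Step 1: cheapest edge leaving the tree is n6—n8 (10); add n6.
Step 2: cheapest edge leaving the tree is n5—n6 (1); add n5.
Step 3: cheapest edge leaving the tree is n1—n5 (2); add n1.
Step 4: cheapest edge leaving the tree is n4—n5 (3); add n4.
Step 5: cheapest edge leaving the tree is n3—n4 (4); add n3.
Step 6: cheapest edge leaving the tree is n2—n5 (7); add n2.
Step 7: cheapest edge leaving the tree is n1—n7 (7); add n7.
Step 8: cheapest edge leaving the tree is n6—n9 (9); add n9.
MST edges: n6—n8, n5—n6, n1—n5, n4—n5, n3—n4, n2—n5, n1—n7, n6—n9; total weight 10+1+2+3+4+7+7+9 = 43.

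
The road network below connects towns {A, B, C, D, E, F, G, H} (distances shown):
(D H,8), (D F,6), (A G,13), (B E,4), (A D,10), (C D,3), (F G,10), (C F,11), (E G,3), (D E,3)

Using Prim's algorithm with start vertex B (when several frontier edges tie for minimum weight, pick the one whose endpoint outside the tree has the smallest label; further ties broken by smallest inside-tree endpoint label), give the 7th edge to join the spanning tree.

A-D

Prim, starting at B.
Step 1: frontier [B E 4] → take B E (4); add E.
Step 2: frontier [D E 3, E G 3] → take D E (3); add D.
Step 3: frontier [C D 3, D F 6, D H 8, A D 10, E G 3] → take C D (3); add C.
Step 4: frontier [C F 11, D F 6, D H 8, A D 10, E G 3] → take E G (3); add G.
Step 5: frontier [C F 11, D F 6, D H 8, A D 10, F G 10, A G 13] → take D F (6); add F.
Step 6: frontier [D H 8, A D 10, A G 13] → take D H (8); add H.
Step 7: frontier [A D 10, A G 13] → take A D (10); add A.
The 7th edge added is A D.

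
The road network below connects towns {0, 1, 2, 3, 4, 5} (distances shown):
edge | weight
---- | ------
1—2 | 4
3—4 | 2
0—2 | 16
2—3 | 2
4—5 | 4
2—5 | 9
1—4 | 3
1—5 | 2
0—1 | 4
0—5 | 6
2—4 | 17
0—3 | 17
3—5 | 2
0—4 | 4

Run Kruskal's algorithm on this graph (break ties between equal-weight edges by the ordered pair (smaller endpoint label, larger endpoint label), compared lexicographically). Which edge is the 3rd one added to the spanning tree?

Kruskal: consider edges lightest-first.
1—5 (2): add — endpoints in different components.
2—3 (2): add — endpoints in different components.
3—4 (2): add — endpoints in different components.
3—5 (2): add — endpoints in different components.
1—4 (3): skip — 1 and 4 already connected.
0—1 (4): add — endpoints in different components.
The 3rd edge added is 3—4.

3-4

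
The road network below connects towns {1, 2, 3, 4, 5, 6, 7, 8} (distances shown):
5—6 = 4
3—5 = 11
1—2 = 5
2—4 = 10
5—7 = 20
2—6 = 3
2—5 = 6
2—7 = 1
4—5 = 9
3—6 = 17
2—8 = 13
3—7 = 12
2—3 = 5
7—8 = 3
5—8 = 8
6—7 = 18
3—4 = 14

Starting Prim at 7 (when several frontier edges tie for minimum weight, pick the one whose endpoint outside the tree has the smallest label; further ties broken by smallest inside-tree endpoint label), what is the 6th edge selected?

2-3

Grow the tree from 7 using Prim:
Step 1: cheapest edge leaving the tree is 2—7 (1); add 2.
Step 2: cheapest edge leaving the tree is 2—6 (3); add 6.
Step 3: cheapest edge leaving the tree is 7—8 (3); add 8.
Step 4: cheapest edge leaving the tree is 5—6 (4); add 5.
Step 5: cheapest edge leaving the tree is 1—2 (5); add 1.
Step 6: cheapest edge leaving the tree is 2—3 (5); add 3.
Step 7: cheapest edge leaving the tree is 4—5 (9); add 4.
The 6th edge added is 2—3.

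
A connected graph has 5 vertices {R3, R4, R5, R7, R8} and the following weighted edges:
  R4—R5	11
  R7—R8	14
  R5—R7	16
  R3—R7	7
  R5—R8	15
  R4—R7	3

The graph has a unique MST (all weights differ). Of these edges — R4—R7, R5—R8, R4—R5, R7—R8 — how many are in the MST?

Kruskal's algorithm — process edges by increasing weight (ties by edge label):
R4—R7 (3): add. Components now {R4,R7} {R5} {R8} {R3}
R3—R7 (7): add. Components now {R3,R4,R7} {R5} {R8}
R4—R5 (11): add. Components now {R3,R4,R5,R7} {R8}
R7—R8 (14): add. Components now {R3,R4,R5,R7,R8}
MST edge set: {R4—R7, R3—R7, R4—R5, R7—R8}.
Of the listed edges, {R4—R7, R4—R5, R7—R8} are in the MST → 3.

3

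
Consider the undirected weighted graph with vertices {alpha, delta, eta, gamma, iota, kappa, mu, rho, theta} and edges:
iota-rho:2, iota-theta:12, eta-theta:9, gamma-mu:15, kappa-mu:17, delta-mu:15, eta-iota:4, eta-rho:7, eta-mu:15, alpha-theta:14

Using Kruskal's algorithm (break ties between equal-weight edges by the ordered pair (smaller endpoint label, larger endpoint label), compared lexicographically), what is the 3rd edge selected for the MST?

Kruskal: consider edges lightest-first.
iota-rho (2): add — endpoints in different components.
eta-iota (4): add — endpoints in different components.
eta-rho (7): skip — eta and rho already connected.
eta-theta (9): add — endpoints in different components.
iota-theta (12): skip — theta and iota already connected.
alpha-theta (14): add — endpoints in different components.
delta-mu (15): add — endpoints in different components.
eta-mu (15): add — endpoints in different components.
gamma-mu (15): add — endpoints in different components.
kappa-mu (17): add — endpoints in different components.
The 3rd edge added is eta-theta.

eta-theta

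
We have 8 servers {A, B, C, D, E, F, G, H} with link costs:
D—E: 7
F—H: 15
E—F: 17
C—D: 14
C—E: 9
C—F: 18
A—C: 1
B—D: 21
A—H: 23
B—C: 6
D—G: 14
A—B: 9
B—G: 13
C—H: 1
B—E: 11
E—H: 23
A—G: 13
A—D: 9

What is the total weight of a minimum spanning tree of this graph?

Grow the tree from H using Prim:
Step 1: cheapest edge leaving the tree is C—H (1); add C.
Step 2: cheapest edge leaving the tree is A—C (1); add A.
Step 3: cheapest edge leaving the tree is B—C (6); add B.
Step 4: cheapest edge leaving the tree is A—D (9); add D.
Step 5: cheapest edge leaving the tree is D—E (7); add E.
Step 6: cheapest edge leaving the tree is A—G (13); add G.
Step 7: cheapest edge leaving the tree is F—H (15); add F.
MST edges: C—H, A—C, B—C, A—D, D—E, A—G, F—H; total weight 1+1+6+9+7+13+15 = 52.

52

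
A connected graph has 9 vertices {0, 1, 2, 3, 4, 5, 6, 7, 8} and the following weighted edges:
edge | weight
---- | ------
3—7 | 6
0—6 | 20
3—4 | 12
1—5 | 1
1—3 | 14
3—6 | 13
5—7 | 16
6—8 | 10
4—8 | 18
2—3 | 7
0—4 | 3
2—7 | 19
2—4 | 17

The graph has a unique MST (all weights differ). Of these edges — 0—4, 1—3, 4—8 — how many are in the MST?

Sort edges by weight, then run Kruskal:
1—5 (1): add — endpoints in different components.
0—4 (3): add — endpoints in different components.
3—7 (6): add — endpoints in different components.
2—3 (7): add — endpoints in different components.
6—8 (10): add — endpoints in different components.
3—4 (12): add — endpoints in different components.
3—6 (13): add — endpoints in different components.
1—3 (14): add — endpoints in different components.
MST edge set: {1—5, 0—4, 3—7, 2—3, 6—8, 3—4, 3—6, 1—3}.
Of the listed edges, {0—4, 1—3} are in the MST → 2.

2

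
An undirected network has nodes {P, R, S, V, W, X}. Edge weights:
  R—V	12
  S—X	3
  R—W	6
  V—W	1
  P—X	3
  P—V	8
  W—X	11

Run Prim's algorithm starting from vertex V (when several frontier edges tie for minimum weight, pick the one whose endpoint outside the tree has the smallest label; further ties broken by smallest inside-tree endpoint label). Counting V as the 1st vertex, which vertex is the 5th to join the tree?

Prim's algorithm from V:
Step 1: cheapest edge leaving the tree is V—W (1); add W.
Step 2: cheapest edge leaving the tree is R—W (6); add R.
Step 3: cheapest edge leaving the tree is P—V (8); add P.
Step 4: cheapest edge leaving the tree is P—X (3); add X.
Step 5: cheapest edge leaving the tree is S—X (3); add S.
Vertex order: V, W, R, P, X, S. The 5th vertex is X.

X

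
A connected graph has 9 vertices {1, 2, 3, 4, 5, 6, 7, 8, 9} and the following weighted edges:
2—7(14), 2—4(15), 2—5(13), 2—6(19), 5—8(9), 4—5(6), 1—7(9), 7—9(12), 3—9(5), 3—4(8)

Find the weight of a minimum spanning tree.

81

Grow the tree from 2 using Prim:
Step 1: cheapest edge leaving the tree is 2—5 (13); add 5.
Step 2: cheapest edge leaving the tree is 4—5 (6); add 4.
Step 3: cheapest edge leaving the tree is 3—4 (8); add 3.
Step 4: cheapest edge leaving the tree is 3—9 (5); add 9.
Step 5: cheapest edge leaving the tree is 5—8 (9); add 8.
Step 6: cheapest edge leaving the tree is 7—9 (12); add 7.
Step 7: cheapest edge leaving the tree is 1—7 (9); add 1.
Step 8: cheapest edge leaving the tree is 2—6 (19); add 6.
MST edges: 2—5, 4—5, 3—4, 3—9, 5—8, 7—9, 1—7, 2—6; total weight 13+6+8+5+9+12+9+19 = 81.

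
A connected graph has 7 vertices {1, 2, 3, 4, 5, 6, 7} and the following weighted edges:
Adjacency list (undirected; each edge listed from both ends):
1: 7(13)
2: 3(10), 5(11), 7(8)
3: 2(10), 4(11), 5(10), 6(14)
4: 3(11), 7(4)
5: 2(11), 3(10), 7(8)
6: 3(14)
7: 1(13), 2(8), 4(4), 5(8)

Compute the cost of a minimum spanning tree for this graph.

Prim, starting at 1.
Step 1: cheapest edge leaving the tree is 1 7 (13); add 7.
Step 2: cheapest edge leaving the tree is 4 7 (4); add 4.
Step 3: cheapest edge leaving the tree is 2 7 (8); add 2.
Step 4: cheapest edge leaving the tree is 5 7 (8); add 5.
Step 5: cheapest edge leaving the tree is 2 3 (10); add 3.
Step 6: cheapest edge leaving the tree is 3 6 (14); add 6.
MST edges: 1 7, 4 7, 2 7, 5 7, 2 3, 3 6; total weight 13+4+8+8+10+14 = 57.

57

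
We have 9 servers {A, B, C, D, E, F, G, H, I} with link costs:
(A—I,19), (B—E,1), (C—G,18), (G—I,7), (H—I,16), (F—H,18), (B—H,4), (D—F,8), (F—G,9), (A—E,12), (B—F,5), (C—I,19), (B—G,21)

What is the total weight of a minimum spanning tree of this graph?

64

Sort edges by weight, then run Kruskal:
B—E (1): add — endpoints in different components.
B—H (4): add — endpoints in different components.
B—F (5): add — endpoints in different components.
G—I (7): add — endpoints in different components.
D—F (8): add — endpoints in different components.
F—G (9): add — endpoints in different components.
A—E (12): add — endpoints in different components.
H—I (16): skip — H and I already connected.
C—G (18): add — endpoints in different components.
MST edges: B—E, B—H, B—F, G—I, D—F, F—G, A—E, C—G; total weight 1+4+5+7+8+9+12+18 = 64.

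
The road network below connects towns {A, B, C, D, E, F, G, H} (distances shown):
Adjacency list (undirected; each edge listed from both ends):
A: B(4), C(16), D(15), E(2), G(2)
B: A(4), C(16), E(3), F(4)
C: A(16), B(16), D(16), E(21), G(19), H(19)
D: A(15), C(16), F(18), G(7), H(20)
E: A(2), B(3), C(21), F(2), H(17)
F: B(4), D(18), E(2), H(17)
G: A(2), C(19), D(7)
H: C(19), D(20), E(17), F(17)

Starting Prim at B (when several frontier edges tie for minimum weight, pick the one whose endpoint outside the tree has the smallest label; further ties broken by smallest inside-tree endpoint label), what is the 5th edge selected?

Prim's algorithm from B:
Step 1: cheapest edge leaving the tree is B-E (3); add E.
Step 2: cheapest edge leaving the tree is A-E (2); add A.
Step 3: cheapest edge leaving the tree is E-F (2); add F.
Step 4: cheapest edge leaving the tree is A-G (2); add G.
Step 5: cheapest edge leaving the tree is D-G (7); add D.
Step 6: cheapest edge leaving the tree is A-C (16); add C.
Step 7: cheapest edge leaving the tree is E-H (17); add H.
The 5th edge added is D-G.

D-G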